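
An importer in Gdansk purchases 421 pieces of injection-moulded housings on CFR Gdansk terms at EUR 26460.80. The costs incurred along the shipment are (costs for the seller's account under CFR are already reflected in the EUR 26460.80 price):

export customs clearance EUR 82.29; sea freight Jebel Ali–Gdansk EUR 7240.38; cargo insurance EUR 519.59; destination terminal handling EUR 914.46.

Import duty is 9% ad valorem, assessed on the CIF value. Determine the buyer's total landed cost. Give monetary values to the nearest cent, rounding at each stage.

Total landed cost: EUR 30323.09

CFR: the seller pays costs through ocean freight to the destination port, but not insurance.
Already in the invoice (seller's account under CFR): export clearance, freight — exclude.
CIF value = CFR price + insurance = 26460.80 + 519.59 = 26980.39
Import duty = 26980.39 × 9% = 2428.24
Buyer bears: insurance 519.59 + destination terminal 914.46 + duty 2428.24 = 3862.29
Landed cost = invoice 26460.80 + 3862.29 = 30323.09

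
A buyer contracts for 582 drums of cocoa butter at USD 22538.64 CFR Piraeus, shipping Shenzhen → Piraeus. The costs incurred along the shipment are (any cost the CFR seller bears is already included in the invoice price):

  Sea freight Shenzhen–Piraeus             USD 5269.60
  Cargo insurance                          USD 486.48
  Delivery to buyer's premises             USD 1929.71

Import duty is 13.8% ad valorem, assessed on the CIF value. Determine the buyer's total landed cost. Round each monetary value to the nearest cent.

CFR: the seller pays costs through ocean freight to the destination port, but not insurance.
Already in the invoice (seller's account under CFR): freight — exclude.
CIF value = CFR price + insurance = 22538.64 + 486.48 = 23025.12
Import duty = 23025.12 × 13.8% = 3177.47
Buyer bears: insurance 486.48 + delivery 1929.71 + duty 3177.47 = 5593.66
Landed cost = invoice 22538.64 + 5593.66 = 28132.30

Total landed cost: USD 28132.30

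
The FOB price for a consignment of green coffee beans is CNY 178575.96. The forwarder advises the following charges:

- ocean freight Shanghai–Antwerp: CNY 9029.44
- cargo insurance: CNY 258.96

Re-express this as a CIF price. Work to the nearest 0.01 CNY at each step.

CIF price: CNY 187864.36

From FOB to CIF, the seller additionally bears: freight, insurance.
CIF price = 178575.96 + 9029.44 + 258.96 = 187864.36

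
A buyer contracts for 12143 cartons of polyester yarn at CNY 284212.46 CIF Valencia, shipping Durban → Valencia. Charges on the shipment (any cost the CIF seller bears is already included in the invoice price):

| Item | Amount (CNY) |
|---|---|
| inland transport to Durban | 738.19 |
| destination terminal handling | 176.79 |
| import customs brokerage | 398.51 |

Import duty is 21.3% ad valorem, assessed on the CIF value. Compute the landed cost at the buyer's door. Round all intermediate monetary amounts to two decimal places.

CIF: the seller pays costs through ocean freight and marine insurance to the destination port.
Already in the invoice (seller's account under CIF): inland to port — exclude.
The CIF price already equals the CIF value: 284212.46
Import duty = 284212.46 × 21.3% = 60537.25
Buyer bears: destination terminal 176.79 + brokerage 398.51 + duty 60537.25 = 61112.55
Landed cost = invoice 284212.46 + 61112.55 = 345325.01

Total landed cost: CNY 345325.01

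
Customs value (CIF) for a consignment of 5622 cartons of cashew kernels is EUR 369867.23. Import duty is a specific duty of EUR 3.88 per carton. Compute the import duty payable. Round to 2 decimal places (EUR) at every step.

Import duty = 5622 × 3.88 = 21813.36

Import duty: EUR 21813.36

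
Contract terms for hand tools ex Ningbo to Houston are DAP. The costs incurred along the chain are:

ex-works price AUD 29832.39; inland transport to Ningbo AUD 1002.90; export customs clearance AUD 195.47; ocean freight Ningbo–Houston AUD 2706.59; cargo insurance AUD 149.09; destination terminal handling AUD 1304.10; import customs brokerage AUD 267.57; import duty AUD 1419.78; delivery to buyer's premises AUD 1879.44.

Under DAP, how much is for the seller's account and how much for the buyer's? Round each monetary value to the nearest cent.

Seller: AUD 37069.98; buyer: AUD 1687.35

DAP: the seller bears all costs to the named destination except import duty and clearance.
Seller's account: goods 29832.39 + inland to port 1002.90 + export clearance 195.47 + freight 2706.59 + insurance 149.09 + destination terminal 1304.10 + delivery 1879.44 = 37069.98
Buyer's account: brokerage 267.57 + duty 1419.78 = 1687.35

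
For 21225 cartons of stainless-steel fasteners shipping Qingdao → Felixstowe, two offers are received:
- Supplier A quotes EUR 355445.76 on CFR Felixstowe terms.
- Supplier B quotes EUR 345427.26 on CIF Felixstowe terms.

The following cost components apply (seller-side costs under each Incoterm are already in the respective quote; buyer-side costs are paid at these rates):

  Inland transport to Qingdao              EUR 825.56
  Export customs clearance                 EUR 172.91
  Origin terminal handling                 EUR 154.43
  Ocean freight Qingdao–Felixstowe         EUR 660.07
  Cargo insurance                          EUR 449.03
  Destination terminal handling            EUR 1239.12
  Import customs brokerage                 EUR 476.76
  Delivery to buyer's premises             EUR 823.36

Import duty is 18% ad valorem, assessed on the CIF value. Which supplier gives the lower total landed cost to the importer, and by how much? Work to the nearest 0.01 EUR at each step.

Supplier A (CFR):
CIF value = CFR price + insurance = 355445.76 + 449.03 = 355894.79
Import duty = 355894.79 × 18% = 64061.06
Buyer bears (A): 449.03 + 1239.12 + 476.76 + 823.36 = 2988.27
Landed cost (A) = invoice 355445.76 + 2988.27 + duty 64061.06 = 422495.09
Supplier B (CIF):
The CIF price already equals the CIF value: 345427.26
Import duty = 345427.26 × 18% = 62176.91
Buyer bears (B): 1239.12 + 476.76 + 823.36 = 2539.24
Landed cost (B) = invoice 345427.26 + 2539.24 + duty 62176.91 = 410143.41
Difference = |422495.09 − 410143.41| = 12351.68

Supplier B is cheaper by EUR 12351.68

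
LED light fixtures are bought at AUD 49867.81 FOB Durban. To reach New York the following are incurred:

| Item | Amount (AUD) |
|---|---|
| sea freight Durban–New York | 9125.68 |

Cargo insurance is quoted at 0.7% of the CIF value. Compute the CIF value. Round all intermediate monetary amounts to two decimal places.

CIF value: AUD 59409.36

Let C be the CIF value. C = FOB price + freight + 0.7% × C
C − 0.7% × C = 49867.81 + 9125.68
0.993 × C = 58993.49
C = 58993.49 / 0.993 = 59409.36
Insurance premium = 0.7% × 59409.36 = 415.87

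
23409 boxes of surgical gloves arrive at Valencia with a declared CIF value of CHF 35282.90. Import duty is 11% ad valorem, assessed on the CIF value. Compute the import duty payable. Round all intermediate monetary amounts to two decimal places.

Import duty = 35282.90 × 11% = 3881.12

Import duty: CHF 3881.12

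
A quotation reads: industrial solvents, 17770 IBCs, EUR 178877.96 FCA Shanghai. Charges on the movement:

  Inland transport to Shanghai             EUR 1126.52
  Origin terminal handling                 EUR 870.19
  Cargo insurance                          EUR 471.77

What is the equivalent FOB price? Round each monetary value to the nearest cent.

FOB price: EUR 179748.15

Not relevant to the conversion: inland to port — on the seller under both FCA and FOB; already in the FCA price and stays in the FOB price. insurance — on the buyer under both terms; not part of either seller's price.
From FCA to FOB, the seller additionally bears: origin terminal.
FOB price = 178877.96 + 870.19 = 179748.15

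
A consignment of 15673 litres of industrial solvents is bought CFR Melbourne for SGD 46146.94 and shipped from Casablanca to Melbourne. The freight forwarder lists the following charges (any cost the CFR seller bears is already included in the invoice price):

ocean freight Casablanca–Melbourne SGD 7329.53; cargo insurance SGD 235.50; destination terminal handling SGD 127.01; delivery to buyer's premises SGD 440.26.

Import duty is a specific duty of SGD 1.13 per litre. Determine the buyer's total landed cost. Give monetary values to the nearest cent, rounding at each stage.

Total landed cost: SGD 64660.20

CFR: the seller pays costs through ocean freight to the destination port, but not insurance.
Already in the invoice (seller's account under CFR): freight — exclude.
CIF value = CFR price + insurance = 46146.94 + 235.50 = 46382.44
Import duty = 15673 × 1.13 = 17710.49
Buyer bears: insurance 235.50 + destination terminal 127.01 + delivery 440.26 + duty 17710.49 = 18513.26
Landed cost = invoice 46146.94 + 18513.26 = 64660.20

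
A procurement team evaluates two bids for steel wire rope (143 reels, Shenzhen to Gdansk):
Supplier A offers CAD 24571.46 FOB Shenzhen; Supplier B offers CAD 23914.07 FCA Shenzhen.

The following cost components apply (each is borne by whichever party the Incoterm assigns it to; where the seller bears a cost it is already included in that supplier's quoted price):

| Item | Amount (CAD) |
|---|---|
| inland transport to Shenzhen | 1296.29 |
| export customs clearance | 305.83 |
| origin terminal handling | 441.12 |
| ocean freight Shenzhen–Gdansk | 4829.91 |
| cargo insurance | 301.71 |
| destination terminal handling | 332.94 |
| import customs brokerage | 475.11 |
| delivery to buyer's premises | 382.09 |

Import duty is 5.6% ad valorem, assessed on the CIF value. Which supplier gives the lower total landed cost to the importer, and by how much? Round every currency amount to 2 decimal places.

Supplier B is cheaper by CAD 228.38

Supplier A (FOB):
CIF value = FOB price + freight + insurance = 24571.46 + 4829.91 + 301.71 = 29703.08
Import duty = 29703.08 × 5.6% = 1663.37
Buyer bears (A): 4829.91 + 301.71 + 332.94 + 475.11 + 382.09 = 6321.76
Landed cost (A) = invoice 24571.46 + 6321.76 + duty 1663.37 = 32556.59
Supplier B (FCA):
CIF value = FCA price + origin terminal + freight + insurance = 23914.07 + 441.12 + 4829.91 + 301.71 = 29486.81
Import duty = 29486.81 × 5.6% = 1651.26
Buyer bears (B): 441.12 + 4829.91 + 301.71 + 332.94 + 475.11 + 382.09 = 6762.88
Landed cost (B) = invoice 23914.07 + 6762.88 + duty 1651.26 = 32328.21
Difference = |32556.59 − 32328.21| = 228.38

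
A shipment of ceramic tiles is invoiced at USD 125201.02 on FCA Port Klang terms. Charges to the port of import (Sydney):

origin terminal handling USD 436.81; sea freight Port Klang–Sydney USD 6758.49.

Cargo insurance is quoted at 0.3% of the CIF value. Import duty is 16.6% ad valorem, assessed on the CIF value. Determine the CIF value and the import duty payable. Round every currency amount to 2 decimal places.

Let C be the CIF value. C = FCA price + pre-shipment costs + freight + 0.3% × C
C − 0.3% × C = 125201.02 + 436.81 + 6758.49
0.997 × C = 132396.32
C = 132396.32 / 0.997 = 132794.70
Insurance premium = 0.3% × 132794.70 = 398.38
Import duty = 132794.70 × 16.6% = 22043.92

CIF value: USD 132794.70; import duty: USD 22043.92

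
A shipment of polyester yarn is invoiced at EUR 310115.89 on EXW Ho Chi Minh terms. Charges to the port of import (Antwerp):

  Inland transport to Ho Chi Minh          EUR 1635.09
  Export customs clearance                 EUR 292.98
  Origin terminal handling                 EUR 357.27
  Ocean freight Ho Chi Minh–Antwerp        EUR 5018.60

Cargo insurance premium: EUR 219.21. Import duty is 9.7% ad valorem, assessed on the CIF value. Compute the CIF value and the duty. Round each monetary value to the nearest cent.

CIF = EXW price + pre-shipment costs + freight + insurance
CIF = 310115.89 + 1635.09 + 292.98 + 357.27 + 5018.60 + 219.21 = 317639.04
Import duty = 317639.04 × 9.7% = 30810.99

CIF value: EUR 317639.04; import duty: EUR 30810.99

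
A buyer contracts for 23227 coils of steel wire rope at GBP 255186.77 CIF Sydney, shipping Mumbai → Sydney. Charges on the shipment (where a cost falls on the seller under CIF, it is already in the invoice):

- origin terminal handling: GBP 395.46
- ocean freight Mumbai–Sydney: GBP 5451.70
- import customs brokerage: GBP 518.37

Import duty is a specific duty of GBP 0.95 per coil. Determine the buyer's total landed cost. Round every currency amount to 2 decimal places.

Total landed cost: GBP 277770.79

CIF: the seller pays costs through ocean freight and marine insurance to the destination port.
Already in the invoice (seller's account under CIF): origin terminal, freight — exclude.
The CIF price already equals the CIF value: 255186.77
Import duty = 23227 × 0.95 = 22065.65
Buyer bears: brokerage 518.37 + duty 22065.65 = 22584.02
Landed cost = invoice 255186.77 + 22584.02 = 277770.79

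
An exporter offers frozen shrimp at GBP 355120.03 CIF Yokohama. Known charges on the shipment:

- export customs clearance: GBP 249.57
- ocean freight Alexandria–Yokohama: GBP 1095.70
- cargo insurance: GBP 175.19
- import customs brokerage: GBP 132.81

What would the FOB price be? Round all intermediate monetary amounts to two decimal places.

FOB price: GBP 353849.14

Not relevant to the conversion: export clearance — on the seller under both CIF and FOB; already in the CIF price and stays in the FOB price. brokerage — on the buyer under both terms; not part of either seller's price.
From CIF to FOB, the seller no longer bears: freight, insurance.
FOB price = 355120.03 − 1095.70 − 175.19 = 353849.14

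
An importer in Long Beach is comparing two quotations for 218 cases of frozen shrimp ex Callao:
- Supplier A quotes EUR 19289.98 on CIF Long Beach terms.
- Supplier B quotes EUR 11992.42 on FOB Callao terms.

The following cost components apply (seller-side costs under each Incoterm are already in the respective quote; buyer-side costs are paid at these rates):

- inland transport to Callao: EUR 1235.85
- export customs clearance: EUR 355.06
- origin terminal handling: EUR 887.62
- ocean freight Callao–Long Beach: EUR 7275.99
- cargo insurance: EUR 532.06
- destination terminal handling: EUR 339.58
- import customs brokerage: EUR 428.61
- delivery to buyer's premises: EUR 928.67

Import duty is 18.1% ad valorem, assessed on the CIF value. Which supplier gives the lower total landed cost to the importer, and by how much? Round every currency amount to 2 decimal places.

Supplier A (CIF):
The CIF price already equals the CIF value: 19289.98
Import duty = 19289.98 × 18.1% = 3491.49
Buyer bears (A): 339.58 + 428.61 + 928.67 = 1696.86
Landed cost (A) = invoice 19289.98 + 1696.86 + duty 3491.49 = 24478.33
Supplier B (FOB):
CIF value = FOB price + freight + insurance = 11992.42 + 7275.99 + 532.06 = 19800.47
Import duty = 19800.47 × 18.1% = 3583.89
Buyer bears (B): 7275.99 + 532.06 + 339.58 + 428.61 + 928.67 = 9504.91
Landed cost (B) = invoice 11992.42 + 9504.91 + duty 3583.89 = 25081.22
Difference = |24478.33 − 25081.22| = 602.89

Supplier A is cheaper by EUR 602.89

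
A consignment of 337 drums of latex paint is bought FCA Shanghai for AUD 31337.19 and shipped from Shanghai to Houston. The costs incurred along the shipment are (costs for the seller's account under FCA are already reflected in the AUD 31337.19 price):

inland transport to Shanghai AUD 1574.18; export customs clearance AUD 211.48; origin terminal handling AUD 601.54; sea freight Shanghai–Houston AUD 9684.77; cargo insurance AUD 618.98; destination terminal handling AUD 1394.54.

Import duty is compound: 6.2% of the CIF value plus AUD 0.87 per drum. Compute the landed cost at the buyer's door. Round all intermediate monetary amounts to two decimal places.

Total landed cost: AUD 46549.24

FCA: the seller delivers export-cleared goods to the carrier; the buyer bears costs from that point.
Already in the invoice (seller's account under FCA): inland to port, export clearance — exclude.
CIF value = FCA price + origin terminal + freight + insurance = 31337.19 + 601.54 + 9684.77 + 618.98 = 42242.48
Ad valorem component: 42242.48 × 6.2% = 2619.03
Specific component: 337 × 0.87 = 293.19
Import duty = 2619.03 + 293.19 = 2912.22
Buyer bears: origin terminal 601.54 + freight 9684.77 + insurance 618.98 + destination terminal 1394.54 + duty 2912.22 = 15212.05
Landed cost = invoice 31337.19 + 15212.05 = 46549.24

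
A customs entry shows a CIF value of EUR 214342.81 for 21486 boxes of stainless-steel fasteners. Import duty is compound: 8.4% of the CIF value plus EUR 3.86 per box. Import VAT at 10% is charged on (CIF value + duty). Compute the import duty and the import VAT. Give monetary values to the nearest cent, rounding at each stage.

Ad valorem component: 214342.81 × 8.4% = 18004.80
Specific component: 21486 × 3.86 = 82935.96
Import duty = 18004.80 + 82935.96 = 100940.76
VAT base = CIF + duty = 214342.81 + 100940.76 = 315283.57
Import VAT = 315283.57 × 10% = 31528.36

Import duty: EUR 100940.76; import VAT: EUR 31528.36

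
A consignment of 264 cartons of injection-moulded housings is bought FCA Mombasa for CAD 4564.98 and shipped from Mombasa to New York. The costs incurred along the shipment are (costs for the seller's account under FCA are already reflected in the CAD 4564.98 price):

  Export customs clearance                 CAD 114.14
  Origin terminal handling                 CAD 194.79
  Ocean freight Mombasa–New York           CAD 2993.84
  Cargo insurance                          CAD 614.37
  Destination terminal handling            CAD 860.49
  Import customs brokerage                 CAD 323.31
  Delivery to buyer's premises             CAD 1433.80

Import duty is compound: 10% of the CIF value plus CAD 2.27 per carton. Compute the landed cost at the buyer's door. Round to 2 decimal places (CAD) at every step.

FCA: the seller delivers export-cleared goods to the carrier; the buyer bears costs from that point.
Already in the invoice (seller's account under FCA): export clearance — exclude.
CIF value = FCA price + origin terminal + freight + insurance = 4564.98 + 194.79 + 2993.84 + 614.37 = 8367.98
Ad valorem component: 8367.98 × 10% = 836.80
Specific component: 264 × 2.27 = 599.28
Import duty = 836.80 + 599.28 = 1436.08
Buyer bears: origin terminal 194.79 + freight 2993.84 + insurance 614.37 + destination terminal 860.49 + brokerage 323.31 + delivery 1433.80 + duty 1436.08 = 7856.68
Landed cost = invoice 4564.98 + 7856.68 = 12421.66

Total landed cost: CAD 12421.66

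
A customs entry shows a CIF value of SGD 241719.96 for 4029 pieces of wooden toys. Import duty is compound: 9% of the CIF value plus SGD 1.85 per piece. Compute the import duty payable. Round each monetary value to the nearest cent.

Ad valorem component: 241719.96 × 9% = 21754.80
Specific component: 4029 × 1.85 = 7453.65
Import duty = 21754.80 + 7453.65 = 29208.45

Import duty: SGD 29208.45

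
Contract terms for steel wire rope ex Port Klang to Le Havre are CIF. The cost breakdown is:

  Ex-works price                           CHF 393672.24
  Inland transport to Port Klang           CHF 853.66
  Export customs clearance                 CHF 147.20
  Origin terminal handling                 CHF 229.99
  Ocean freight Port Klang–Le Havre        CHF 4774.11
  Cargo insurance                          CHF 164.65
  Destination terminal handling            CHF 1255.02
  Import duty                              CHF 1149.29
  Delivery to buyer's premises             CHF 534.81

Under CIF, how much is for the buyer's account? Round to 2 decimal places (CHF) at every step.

Buyer's account: CHF 2939.12

CIF: the seller pays costs through ocean freight and marine insurance to the destination port.
Seller's account: goods 393672.24 + inland to port 853.66 + export clearance 147.20 + origin terminal 229.99 + freight 4774.11 + insurance 164.65 = 399841.85
Buyer's account: destination terminal 1255.02 + duty 1149.29 + delivery 534.81 = 2939.12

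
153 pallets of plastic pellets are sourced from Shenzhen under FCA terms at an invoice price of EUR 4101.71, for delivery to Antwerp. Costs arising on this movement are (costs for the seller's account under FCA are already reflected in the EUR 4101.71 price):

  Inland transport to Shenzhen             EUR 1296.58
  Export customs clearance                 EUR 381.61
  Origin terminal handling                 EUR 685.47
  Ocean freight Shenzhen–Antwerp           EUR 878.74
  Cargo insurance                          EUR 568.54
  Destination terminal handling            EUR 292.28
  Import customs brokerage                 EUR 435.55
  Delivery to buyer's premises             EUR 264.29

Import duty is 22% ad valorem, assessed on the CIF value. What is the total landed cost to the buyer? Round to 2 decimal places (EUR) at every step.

Total landed cost: EUR 8598.16

FCA: the seller delivers export-cleared goods to the carrier; the buyer bears costs from that point.
Already in the invoice (seller's account under FCA): inland to port, export clearance — exclude.
CIF value = FCA price + origin terminal + freight + insurance = 4101.71 + 685.47 + 878.74 + 568.54 = 6234.46
Import duty = 6234.46 × 22% = 1371.58
Buyer bears: origin terminal 685.47 + freight 878.74 + insurance 568.54 + destination terminal 292.28 + brokerage 435.55 + delivery 264.29 + duty 1371.58 = 4496.45
Landed cost = invoice 4101.71 + 4496.45 = 8598.16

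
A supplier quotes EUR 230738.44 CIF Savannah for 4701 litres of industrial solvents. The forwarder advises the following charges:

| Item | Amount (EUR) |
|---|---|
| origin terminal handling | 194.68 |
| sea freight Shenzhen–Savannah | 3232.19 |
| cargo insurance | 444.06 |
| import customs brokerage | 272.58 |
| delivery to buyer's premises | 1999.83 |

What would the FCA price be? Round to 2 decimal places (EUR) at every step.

Not relevant to the conversion: brokerage, delivery — on the buyer under both terms; not part of either seller's price.
From CIF to FCA, the seller no longer bears: origin terminal, freight, insurance.
FCA price = 230738.44 − 194.68 − 3232.19 − 444.06 = 226867.51

FCA price: EUR 226867.51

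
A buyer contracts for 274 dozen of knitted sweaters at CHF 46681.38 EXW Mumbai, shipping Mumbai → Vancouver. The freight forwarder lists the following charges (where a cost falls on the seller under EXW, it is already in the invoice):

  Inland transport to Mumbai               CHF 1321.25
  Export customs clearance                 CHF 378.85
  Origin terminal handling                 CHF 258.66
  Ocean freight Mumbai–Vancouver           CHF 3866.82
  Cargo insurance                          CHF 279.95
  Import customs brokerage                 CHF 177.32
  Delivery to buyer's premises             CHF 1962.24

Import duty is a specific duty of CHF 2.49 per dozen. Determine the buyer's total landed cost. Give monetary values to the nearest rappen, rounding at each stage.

EXW: the seller makes goods available at their premises; the buyer bears all onward costs.
CIF value = EXW price + inland to port + export clearance + origin terminal + freight + insurance = 46681.38 + 1321.25 + 378.85 + 258.66 + 3866.82 + 279.95 = 52786.91
Import duty = 274 × 2.49 = 682.26
Buyer bears: inland to port 1321.25 + export clearance 378.85 + origin terminal 258.66 + freight 3866.82 + insurance 279.95 + brokerage 177.32 + delivery 1962.24 + duty 682.26 = 8927.35
Landed cost = invoice 46681.38 + 8927.35 = 55608.73

Total landed cost: CHF 55608.73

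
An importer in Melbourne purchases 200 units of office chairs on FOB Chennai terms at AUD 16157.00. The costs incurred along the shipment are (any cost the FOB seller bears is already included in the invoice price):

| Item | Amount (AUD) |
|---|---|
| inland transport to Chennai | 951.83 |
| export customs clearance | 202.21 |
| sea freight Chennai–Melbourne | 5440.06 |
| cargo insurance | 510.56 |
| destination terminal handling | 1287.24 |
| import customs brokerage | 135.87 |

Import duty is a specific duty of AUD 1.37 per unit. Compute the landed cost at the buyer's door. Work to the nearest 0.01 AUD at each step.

Total landed cost: AUD 23804.73

FOB: the seller bears costs until goods are on board at the origin port; the buyer bears freight, insurance and all costs thereafter.
Already in the invoice (seller's account under FOB): inland to port, export clearance — exclude.
CIF value = FOB price + freight + insurance = 16157.00 + 5440.06 + 510.56 = 22107.62
Import duty = 200 × 1.37 = 274.00
Buyer bears: freight 5440.06 + insurance 510.56 + destination terminal 1287.24 + brokerage 135.87 + duty 274.00 = 7647.73
Landed cost = invoice 16157.00 + 7647.73 = 23804.73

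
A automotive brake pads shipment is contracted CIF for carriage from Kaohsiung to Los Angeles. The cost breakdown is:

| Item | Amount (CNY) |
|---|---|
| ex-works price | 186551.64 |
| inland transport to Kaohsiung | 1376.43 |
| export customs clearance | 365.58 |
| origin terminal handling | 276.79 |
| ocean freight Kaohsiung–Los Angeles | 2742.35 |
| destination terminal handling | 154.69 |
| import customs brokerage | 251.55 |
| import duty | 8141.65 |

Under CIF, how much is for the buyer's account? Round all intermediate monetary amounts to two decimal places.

Buyer's account: CNY 8547.89

CIF: the seller pays costs through ocean freight and marine insurance to the destination port.
Seller's account: goods 186551.64 + inland to port 1376.43 + export clearance 365.58 + origin terminal 276.79 + freight 2742.35 = 191312.79
Buyer's account: destination terminal 154.69 + brokerage 251.55 + duty 8141.65 = 8547.89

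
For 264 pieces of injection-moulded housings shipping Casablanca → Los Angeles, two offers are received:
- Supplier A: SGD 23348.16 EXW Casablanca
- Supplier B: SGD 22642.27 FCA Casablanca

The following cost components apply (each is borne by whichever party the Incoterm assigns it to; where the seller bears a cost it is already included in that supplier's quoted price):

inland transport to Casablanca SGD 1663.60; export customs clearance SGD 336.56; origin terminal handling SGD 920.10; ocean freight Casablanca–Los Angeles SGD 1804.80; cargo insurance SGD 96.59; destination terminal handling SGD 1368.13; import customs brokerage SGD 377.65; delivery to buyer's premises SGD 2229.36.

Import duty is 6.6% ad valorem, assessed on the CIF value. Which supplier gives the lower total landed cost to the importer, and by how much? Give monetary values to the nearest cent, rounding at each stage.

Supplier A (EXW):
CIF value = EXW price + inland to port + export clearance + origin terminal + freight + insurance = 23348.16 + 1663.60 + 336.56 + 920.10 + 1804.80 + 96.59 = 28169.81
Import duty = 28169.81 × 6.6% = 1859.21
Buyer bears (A): 1663.60 + 336.56 + 920.10 + 1804.80 + 96.59 + 1368.13 + 377.65 + 2229.36 = 8796.79
Landed cost (A) = invoice 23348.16 + 8796.79 + duty 1859.21 = 34004.16
Supplier B (FCA):
CIF value = FCA price + origin terminal + freight + insurance = 22642.27 + 920.10 + 1804.80 + 96.59 = 25463.76
Import duty = 25463.76 × 6.6% = 1680.61
Buyer bears (B): 920.10 + 1804.80 + 96.59 + 1368.13 + 377.65 + 2229.36 = 6796.63
Landed cost (B) = invoice 22642.27 + 6796.63 + duty 1680.61 = 31119.51
Difference = |34004.16 − 31119.51| = 2884.65

Supplier B is cheaper by SGD 2884.65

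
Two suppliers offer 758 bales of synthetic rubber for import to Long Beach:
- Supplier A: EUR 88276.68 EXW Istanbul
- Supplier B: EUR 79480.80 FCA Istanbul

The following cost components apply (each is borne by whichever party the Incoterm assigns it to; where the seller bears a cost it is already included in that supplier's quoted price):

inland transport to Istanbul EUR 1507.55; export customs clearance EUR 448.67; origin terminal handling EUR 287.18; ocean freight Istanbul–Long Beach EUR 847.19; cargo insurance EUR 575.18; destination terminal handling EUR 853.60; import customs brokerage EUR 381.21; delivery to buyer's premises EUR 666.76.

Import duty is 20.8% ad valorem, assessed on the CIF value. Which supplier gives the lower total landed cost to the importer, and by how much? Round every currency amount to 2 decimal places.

Supplier A (EXW):
CIF value = EXW price + inland to port + export clearance + origin terminal + freight + insurance = 88276.68 + 1507.55 + 448.67 + 287.18 + 847.19 + 575.18 = 91942.45
Import duty = 91942.45 × 20.8% = 19124.03
Buyer bears (A): 1507.55 + 448.67 + 287.18 + 847.19 + 575.18 + 853.60 + 381.21 + 666.76 = 5567.34
Landed cost (A) = invoice 88276.68 + 5567.34 + duty 19124.03 = 112968.05
Supplier B (FCA):
CIF value = FCA price + origin terminal + freight + insurance = 79480.80 + 287.18 + 847.19 + 575.18 = 81190.35
Import duty = 81190.35 × 20.8% = 16887.59
Buyer bears (B): 287.18 + 847.19 + 575.18 + 853.60 + 381.21 + 666.76 = 3611.12
Landed cost (B) = invoice 79480.80 + 3611.12 + duty 16887.59 = 99979.51
Difference = |112968.05 − 99979.51| = 12988.54

Supplier B is cheaper by EUR 12988.54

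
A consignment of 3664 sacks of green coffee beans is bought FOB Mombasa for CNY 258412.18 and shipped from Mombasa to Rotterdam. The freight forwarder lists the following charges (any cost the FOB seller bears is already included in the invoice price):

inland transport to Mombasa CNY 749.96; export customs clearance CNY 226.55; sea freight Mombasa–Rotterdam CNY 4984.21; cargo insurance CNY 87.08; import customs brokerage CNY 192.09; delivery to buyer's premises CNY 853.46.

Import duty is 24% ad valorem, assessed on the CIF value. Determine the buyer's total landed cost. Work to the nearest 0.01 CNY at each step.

Total landed cost: CNY 327765.05

FOB: the seller bears costs until goods are on board at the origin port; the buyer bears freight, insurance and all costs thereafter.
Already in the invoice (seller's account under FOB): inland to port, export clearance — exclude.
CIF value = FOB price + freight + insurance = 258412.18 + 4984.21 + 87.08 = 263483.47
Import duty = 263483.47 × 24% = 63236.03
Buyer bears: freight 4984.21 + insurance 87.08 + brokerage 192.09 + delivery 853.46 + duty 63236.03 = 69352.87
Landed cost = invoice 258412.18 + 69352.87 = 327765.05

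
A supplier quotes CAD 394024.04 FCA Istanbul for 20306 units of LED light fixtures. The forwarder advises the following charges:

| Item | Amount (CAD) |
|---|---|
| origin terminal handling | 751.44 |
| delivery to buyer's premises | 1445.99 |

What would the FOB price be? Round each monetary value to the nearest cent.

FOB price: CAD 394775.48

Not relevant to the conversion: delivery — on the buyer under both terms; not part of either seller's price.
From FCA to FOB, the seller additionally bears: origin terminal.
FOB price = 394024.04 + 751.44 = 394775.48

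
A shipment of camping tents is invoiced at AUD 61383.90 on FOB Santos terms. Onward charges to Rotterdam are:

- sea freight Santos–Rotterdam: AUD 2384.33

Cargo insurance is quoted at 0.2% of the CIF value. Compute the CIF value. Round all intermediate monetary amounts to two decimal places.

CIF value: AUD 63896.02

Let C be the CIF value. C = FOB price + freight + 0.2% × C
C − 0.2% × C = 61383.90 + 2384.33
0.998 × C = 63768.23
C = 63768.23 / 0.998 = 63896.02
Insurance premium = 0.2% × 63896.02 = 127.79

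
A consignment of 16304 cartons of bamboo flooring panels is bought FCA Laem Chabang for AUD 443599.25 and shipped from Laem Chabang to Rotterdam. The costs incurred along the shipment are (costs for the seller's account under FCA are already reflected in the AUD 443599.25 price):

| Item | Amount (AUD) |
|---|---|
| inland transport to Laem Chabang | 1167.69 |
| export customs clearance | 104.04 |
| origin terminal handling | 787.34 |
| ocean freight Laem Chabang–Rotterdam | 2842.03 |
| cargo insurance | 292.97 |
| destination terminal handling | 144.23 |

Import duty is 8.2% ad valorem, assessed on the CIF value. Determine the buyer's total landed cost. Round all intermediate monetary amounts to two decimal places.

FCA: the seller delivers export-cleared goods to the carrier; the buyer bears costs from that point.
Already in the invoice (seller's account under FCA): inland to port, export clearance — exclude.
CIF value = FCA price + origin terminal + freight + insurance = 443599.25 + 787.34 + 2842.03 + 292.97 = 447521.59
Import duty = 447521.59 × 8.2% = 36696.77
Buyer bears: origin terminal 787.34 + freight 2842.03 + insurance 292.97 + destination terminal 144.23 + duty 36696.77 = 40763.34
Landed cost = invoice 443599.25 + 40763.34 = 484362.59

Total landed cost: AUD 484362.59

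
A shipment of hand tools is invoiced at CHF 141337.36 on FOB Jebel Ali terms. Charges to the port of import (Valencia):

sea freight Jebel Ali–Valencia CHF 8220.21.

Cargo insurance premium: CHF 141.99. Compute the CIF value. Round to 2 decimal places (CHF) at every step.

CIF value: CHF 149699.56

CIF = FOB price + freight + insurance
CIF = 141337.36 + 8220.21 + 141.99 = 149699.56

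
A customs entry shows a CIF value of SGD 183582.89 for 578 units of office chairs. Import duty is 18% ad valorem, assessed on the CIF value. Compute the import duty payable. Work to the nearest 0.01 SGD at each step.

Import duty = 183582.89 × 18% = 33044.92

Import duty: SGD 33044.92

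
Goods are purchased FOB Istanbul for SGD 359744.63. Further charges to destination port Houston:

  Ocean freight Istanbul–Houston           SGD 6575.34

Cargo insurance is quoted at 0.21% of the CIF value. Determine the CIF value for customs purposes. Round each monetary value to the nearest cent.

Let C be the CIF value. C = FOB price + freight + 0.21% × C
C − 0.21% × C = 359744.63 + 6575.34
0.9979 × C = 366319.97
C = 366319.97 / 0.9979 = 367090.86
Insurance premium = 0.21% × 367090.86 = 770.89

CIF value: SGD 367090.86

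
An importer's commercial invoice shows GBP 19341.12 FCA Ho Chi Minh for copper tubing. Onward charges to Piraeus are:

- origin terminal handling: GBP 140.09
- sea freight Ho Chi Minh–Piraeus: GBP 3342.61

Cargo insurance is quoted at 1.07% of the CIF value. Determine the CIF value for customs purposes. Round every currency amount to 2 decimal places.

CIF value: GBP 23070.68

Let C be the CIF value. C = FCA price + pre-shipment costs + freight + 1.07% × C
C − 1.07% × C = 19341.12 + 140.09 + 3342.61
0.9893 × C = 22823.82
C = 22823.82 / 0.9893 = 23070.68
Insurance premium = 1.07% × 23070.68 = 246.86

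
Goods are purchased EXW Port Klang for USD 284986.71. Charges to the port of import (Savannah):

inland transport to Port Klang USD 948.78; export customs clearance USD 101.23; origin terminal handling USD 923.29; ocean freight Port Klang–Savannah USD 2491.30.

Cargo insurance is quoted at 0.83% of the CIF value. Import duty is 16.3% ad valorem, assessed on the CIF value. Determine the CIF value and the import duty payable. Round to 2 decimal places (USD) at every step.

Let C be the CIF value. C = EXW price + pre-shipment costs + freight + 0.83% × C
C − 0.83% × C = 284986.71 + 948.78 + 101.23 + 923.29 + 2491.30
0.9917 × C = 289451.31
C = 289451.31 / 0.9917 = 291873.86
Insurance premium = 0.83% × 291873.86 = 2422.55
Import duty = 291873.86 × 16.3% = 47575.44

CIF value: USD 291873.86; import duty: USD 47575.44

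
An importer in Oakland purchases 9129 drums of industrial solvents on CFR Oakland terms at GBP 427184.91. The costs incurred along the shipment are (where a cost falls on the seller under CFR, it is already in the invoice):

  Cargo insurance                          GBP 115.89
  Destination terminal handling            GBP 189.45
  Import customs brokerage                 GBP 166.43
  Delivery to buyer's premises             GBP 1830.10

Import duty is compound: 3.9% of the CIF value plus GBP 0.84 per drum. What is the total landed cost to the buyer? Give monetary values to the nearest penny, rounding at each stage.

Total landed cost: GBP 453819.87

CFR: the seller pays costs through ocean freight to the destination port, but not insurance.
CIF value = CFR price + insurance = 427184.91 + 115.89 = 427300.80
Ad valorem component: 427300.80 × 3.9% = 16664.73
Specific component: 9129 × 0.84 = 7668.36
Import duty = 16664.73 + 7668.36 = 24333.09
Buyer bears: insurance 115.89 + destination terminal 189.45 + brokerage 166.43 + delivery 1830.10 + duty 24333.09 = 26634.96
Landed cost = invoice 427184.91 + 26634.96 = 453819.87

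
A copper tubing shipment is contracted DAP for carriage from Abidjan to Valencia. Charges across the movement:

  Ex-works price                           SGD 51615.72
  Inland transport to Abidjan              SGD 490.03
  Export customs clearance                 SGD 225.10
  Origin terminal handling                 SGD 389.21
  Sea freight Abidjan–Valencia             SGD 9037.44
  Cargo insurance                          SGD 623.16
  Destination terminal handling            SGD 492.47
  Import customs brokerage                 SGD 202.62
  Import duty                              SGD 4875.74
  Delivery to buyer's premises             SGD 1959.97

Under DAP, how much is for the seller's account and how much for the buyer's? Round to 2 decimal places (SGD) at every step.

Seller: SGD 64833.10; buyer: SGD 5078.36

DAP: the seller bears all costs to the named destination except import duty and clearance.
Seller's account: goods 51615.72 + inland to port 490.03 + export clearance 225.10 + origin terminal 389.21 + freight 9037.44 + insurance 623.16 + destination terminal 492.47 + delivery 1959.97 = 64833.10
Buyer's account: brokerage 202.62 + duty 4875.74 = 5078.36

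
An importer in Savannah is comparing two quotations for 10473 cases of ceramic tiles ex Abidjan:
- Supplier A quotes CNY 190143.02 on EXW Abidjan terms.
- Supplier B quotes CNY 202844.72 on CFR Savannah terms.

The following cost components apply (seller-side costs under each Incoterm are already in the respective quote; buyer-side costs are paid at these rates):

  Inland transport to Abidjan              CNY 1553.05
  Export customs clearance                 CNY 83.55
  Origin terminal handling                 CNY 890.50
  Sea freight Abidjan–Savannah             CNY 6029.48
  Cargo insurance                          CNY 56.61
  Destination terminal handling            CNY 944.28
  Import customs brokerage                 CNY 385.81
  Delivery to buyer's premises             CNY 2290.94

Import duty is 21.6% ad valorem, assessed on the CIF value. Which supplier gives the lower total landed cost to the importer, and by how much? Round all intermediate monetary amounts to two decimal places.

Supplier A is cheaper by CNY 5040.47

Supplier A (EXW):
CIF value = EXW price + inland to port + export clearance + origin terminal + freight + insurance = 190143.02 + 1553.05 + 83.55 + 890.50 + 6029.48 + 56.61 = 198756.21
Import duty = 198756.21 × 21.6% = 42931.34
Buyer bears (A): 1553.05 + 83.55 + 890.50 + 6029.48 + 56.61 + 944.28 + 385.81 + 2290.94 = 12234.22
Landed cost (A) = invoice 190143.02 + 12234.22 + duty 42931.34 = 245308.58
Supplier B (CFR):
CIF value = CFR price + insurance = 202844.72 + 56.61 = 202901.33
Import duty = 202901.33 × 21.6% = 43826.69
Buyer bears (B): 56.61 + 944.28 + 385.81 + 2290.94 = 3677.64
Landed cost (B) = invoice 202844.72 + 3677.64 + duty 43826.69 = 250349.05
Difference = |245308.58 − 250349.05| = 5040.47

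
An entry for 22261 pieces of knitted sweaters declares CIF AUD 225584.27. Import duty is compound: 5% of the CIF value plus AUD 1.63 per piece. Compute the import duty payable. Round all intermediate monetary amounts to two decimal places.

Import duty: AUD 47564.64

Ad valorem component: 225584.27 × 5% = 11279.21
Specific component: 22261 × 1.63 = 36285.43
Import duty = 11279.21 + 36285.43 = 47564.64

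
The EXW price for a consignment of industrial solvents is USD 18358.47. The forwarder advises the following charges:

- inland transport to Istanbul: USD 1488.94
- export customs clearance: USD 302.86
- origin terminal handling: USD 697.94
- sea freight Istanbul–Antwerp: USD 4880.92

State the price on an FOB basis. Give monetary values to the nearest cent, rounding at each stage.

FOB price: USD 20848.21

Not relevant to the conversion: freight — on the buyer under both terms; not part of either seller's price.
From EXW to FOB, the seller additionally bears: inland to port, export clearance, origin terminal.
FOB price = 18358.47 + 1488.94 + 302.86 + 697.94 = 20848.21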